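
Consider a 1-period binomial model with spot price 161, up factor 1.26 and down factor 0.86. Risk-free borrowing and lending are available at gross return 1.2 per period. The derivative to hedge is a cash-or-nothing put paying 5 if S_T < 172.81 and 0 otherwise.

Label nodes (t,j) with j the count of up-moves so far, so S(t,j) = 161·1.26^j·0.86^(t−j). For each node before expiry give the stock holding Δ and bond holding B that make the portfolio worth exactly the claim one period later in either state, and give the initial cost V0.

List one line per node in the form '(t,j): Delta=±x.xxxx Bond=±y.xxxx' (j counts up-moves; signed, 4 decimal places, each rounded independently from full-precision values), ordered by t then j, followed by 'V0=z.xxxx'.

Since d<R<u, set p* = (R−d)/(u−d) = 0.8500; price each node as the discounted p*-expectation of its children.
At expiry t=1: V(1,0)=5.0000, V(1,1)=0.0000
Node (0,0) S=161.0000: V=(p*·0.0000+(1−p*)·5.0000)/1.2=0.6250; Δ=(0.0000−5.0000)/(202.8600−138.4600)=-0.0776; B=V−Δ·S=13.1250
Each (Δ,B) replicates both successor values, so the strategy is self-financing and V0 is arbitrage-free.

(0,0): Delta=-0.0776 Bond=13.1250
V0=0.6250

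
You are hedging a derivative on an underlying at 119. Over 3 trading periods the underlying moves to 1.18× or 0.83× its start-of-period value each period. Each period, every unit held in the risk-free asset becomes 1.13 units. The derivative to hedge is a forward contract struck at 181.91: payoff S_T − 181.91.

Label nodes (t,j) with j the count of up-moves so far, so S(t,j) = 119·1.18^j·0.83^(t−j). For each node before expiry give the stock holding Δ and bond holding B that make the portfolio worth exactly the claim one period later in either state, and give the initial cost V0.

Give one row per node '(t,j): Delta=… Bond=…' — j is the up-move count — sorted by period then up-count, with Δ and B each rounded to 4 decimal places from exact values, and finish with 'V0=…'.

Since d<R<u, set p* = (R−d)/(u−d) = 0.8571; price each node as the discounted p*-expectation of its children.
At expiry t=3: V(3,0)=-113.8673, V(3,1)=-85.1747, V(3,2)=-44.3827, V(3,3)=13.6108
Node (2,0) S=81.9791: V=(p*·-85.1747+(1−p*)·-113.8673)/1.13=-79.0032; Δ=(-85.1747−-113.8673)/(96.7353−68.0427)=1.0000; B=V−Δ·S=-160.9823
Node (2,1) S=116.5486: V=(p*·-44.3827+(1−p*)·-85.1747)/1.13=-44.4337; Δ=(-44.3827−-85.1747)/(137.5273−96.7353)=1.0000; B=V−Δ·S=-160.9823
Node (2,2) S=165.6956: V=(p*·13.6108+(1−p*)·-44.3827)/1.13=4.7133; Δ=(13.6108−-44.3827)/(195.5208−137.5273)=1.0000; B=V−Δ·S=-160.9823
Node (1,0) S=98.7700: V=(p*·-44.4337+(1−p*)·-79.0032)/1.13=-43.6922; Δ=(-44.4337−-79.0032)/(116.5486−81.9791)=1.0000; B=V−Δ·S=-142.4622
Node (1,1) S=140.4200: V=(p*·4.7133+(1−p*)·-44.4337)/1.13=-2.0422; Δ=(4.7133−-44.4337)/(165.6956−116.5486)=1.0000; B=V−Δ·S=-142.4622
Node (0,0) S=119.0000: V=(p*·-2.0422+(1−p*)·-43.6922)/1.13=-7.0728; Δ=(-2.0422−-43.6922)/(140.4200−98.7700)=1.0000; B=V−Δ·S=-126.0728
Each (Δ,B) replicates both successor values, so the strategy is self-financing and V0 is arbitrage-free.

(0,0): Delta=1.0000 Bond=-126.0728
(1,0): Delta=1.0000 Bond=-142.4622
(1,1): Delta=1.0000 Bond=-142.4622
(2,0): Delta=1.0000 Bond=-160.9823
(2,1): Delta=1.0000 Bond=-160.9823
(2,2): Delta=1.0000 Bond=-160.9823
V0=-7.0728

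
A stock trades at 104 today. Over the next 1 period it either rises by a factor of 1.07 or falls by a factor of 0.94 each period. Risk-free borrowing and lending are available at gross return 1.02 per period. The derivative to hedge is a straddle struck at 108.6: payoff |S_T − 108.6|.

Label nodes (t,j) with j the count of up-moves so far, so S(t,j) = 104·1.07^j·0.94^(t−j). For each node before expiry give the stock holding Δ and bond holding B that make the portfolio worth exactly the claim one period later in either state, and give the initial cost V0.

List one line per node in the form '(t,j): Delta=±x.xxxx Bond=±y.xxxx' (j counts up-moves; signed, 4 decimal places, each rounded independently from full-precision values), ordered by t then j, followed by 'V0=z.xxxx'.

No-arbitrage ⇒ martingale measure with p* = (R−d)/(u−d) = 0.6154.
At expiry t=1: V(1,0)=10.8400, V(1,1)=2.6800
Node (0,0) S=104.0000: V=(p*·2.6800+(1−p*)·10.8400)/1.02=5.7044; Δ=(2.6800−10.8400)/(111.2800−97.7600)=-0.6036; B=V−Δ·S=68.4736
Root portfolio cost Δ·104+B reproduces V0=5.7044.

(0,0): Delta=-0.6036 Bond=68.4736
V0=5.7044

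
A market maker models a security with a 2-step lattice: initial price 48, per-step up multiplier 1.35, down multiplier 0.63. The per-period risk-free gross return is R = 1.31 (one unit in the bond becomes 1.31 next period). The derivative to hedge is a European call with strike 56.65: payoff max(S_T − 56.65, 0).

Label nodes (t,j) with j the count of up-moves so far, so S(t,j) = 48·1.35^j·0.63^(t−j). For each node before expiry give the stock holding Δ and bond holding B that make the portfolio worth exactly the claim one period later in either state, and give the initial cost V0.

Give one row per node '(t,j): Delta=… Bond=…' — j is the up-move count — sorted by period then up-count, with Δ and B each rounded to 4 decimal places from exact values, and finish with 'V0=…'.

Since d<R<u, set p* = (R−d)/(u−d) = 0.9444; price each node as the discounted p*-expectation of its children.
Payoff layer (t=2): V(2,0)=0.0000, V(2,1)=0.0000, V(2,2)=30.8300
(1,0): S=30.2400. Δ = (V_up−V_dn)/(S_up−S_dn) = (0.0000−0.0000)/(40.8240−19.0512) = 0.0000. V = [p*·0.0000 + (1−p*)·0.0000]/1.31 = 0.0000. B = V − Δ·S = 0.0000.
(1,1): S=64.8000. Δ = (V_up−V_dn)/(S_up−S_dn) = (30.8300−0.0000)/(87.4800−40.8240) = 0.6608. V = [p*·30.8300 + (1−p*)·0.0000]/1.31 = 22.2269. B = V − Δ·S = -20.5926.
(0,0): S=48.0000. Δ = (V_up−V_dn)/(S_up−S_dn) = (22.2269−0.0000)/(64.8000−30.2400) = 0.6431. V = [p*·22.2269 + (1−p*)·0.0000]/1.31 = 16.0245. B = V − Δ·S = -14.8462.
Each (Δ,B) replicates both successor values, so the strategy is self-financing and V0 is arbitrage-free.

(0,0): Delta=0.6431 Bond=-14.8462
(1,0): Delta=0.0000 Bond=0.0000
(1,1): Delta=0.6608 Bond=-20.5926
V0=16.0245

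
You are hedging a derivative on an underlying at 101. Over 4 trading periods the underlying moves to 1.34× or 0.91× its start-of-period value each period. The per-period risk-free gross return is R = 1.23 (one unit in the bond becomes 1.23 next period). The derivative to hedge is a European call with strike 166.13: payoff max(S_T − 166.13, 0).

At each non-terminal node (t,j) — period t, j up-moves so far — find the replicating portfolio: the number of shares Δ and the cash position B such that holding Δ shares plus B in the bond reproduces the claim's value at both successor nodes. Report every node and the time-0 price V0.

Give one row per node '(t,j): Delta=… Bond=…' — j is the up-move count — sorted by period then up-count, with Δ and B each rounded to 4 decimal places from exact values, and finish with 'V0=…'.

(0,0): Delta=0.8222 Bond=-51.5332
(1,0): Delta=0.5096 Bond=-34.6499
(1,1): Delta=0.8952 Bond=-73.2638
(2,0): Delta=0.0000 Bond=0.0000
(2,1): Delta=0.6285 Bond=-57.2698
(2,2): Delta=0.9575 Bond=-101.4048
(3,0): Delta=0.0000 Bond=0.0000
(3,1): Delta=0.0000 Bond=0.0000
(3,2): Delta=0.7752 Bond=-94.6562
(3,3): Delta=1.0000 Bond=-135.0650
V0=31.5112

No-arbitrage ⇒ martingale measure with p* = (R−d)/(u−d) = 0.7442.
Terminal payoffs: V(4,0)=0.0000, V(4,1)=0.0000, V(4,2)=0.0000, V(4,3)=55.0150, V(4,4)=159.5121
  t=3,j=0: stock 76.1107 → up 101.9883 (V=0.0000), down 69.2607 (V=0.0000). Price 0.0000; hedge Δ=0.0000, bond B=0.0000.
  t=3,j=1: stock 112.0751 → up 150.1806 (V=0.0000), down 101.9883 (V=0.0000). Price 0.0000; hedge Δ=0.0000, bond B=0.0000.
  t=3,j=2: stock 165.0336 → up 221.1450 (V=55.0150), down 150.1806 (V=0.0000). Price 33.2857; hedge Δ=0.7752, bond B=-94.6562.
  t=3,j=3: stock 243.0165 → up 325.6421 (V=159.5121), down 221.1450 (V=55.0150). Price 107.9515; hedge Δ=1.0000, bond B=-135.0650.
  t=2,j=0: stock 83.6381 → up 112.0751 (V=0.0000), down 76.1107 (V=0.0000). Price 0.0000; hedge Δ=0.0000, bond B=0.0000.
  t=2,j=1: stock 123.1594 → up 165.0336 (V=33.2857), down 112.0751 (V=0.0000). Price 20.1388; hedge Δ=0.6285, bond B=-57.2698.
  t=2,j=2: stock 181.3556 → up 243.0165 (V=107.9515), down 165.0336 (V=33.2857). Price 72.2365; hedge Δ=0.9575, bond B=-101.4048.
  t=1,j=0: stock 91.9100 → up 123.1594 (V=20.1388), down 83.6381 (V=0.0000). Price 12.1846; hedge Δ=0.5096, bond B=-34.6499.
  t=1,j=1: stock 135.3400 → up 181.3556 (V=72.2365), down 123.1594 (V=20.1388). Price 47.8937; hedge Δ=0.8952, bond B=-73.2638.
  t=0,j=0: stock 101.0000 → up 135.3400 (V=47.8937), down 91.9100 (V=12.1846). Price 31.5112; hedge Δ=0.8222, bond B=-51.5332.
Self-financing check: at every node Δ·S+B equals the discounted successor values.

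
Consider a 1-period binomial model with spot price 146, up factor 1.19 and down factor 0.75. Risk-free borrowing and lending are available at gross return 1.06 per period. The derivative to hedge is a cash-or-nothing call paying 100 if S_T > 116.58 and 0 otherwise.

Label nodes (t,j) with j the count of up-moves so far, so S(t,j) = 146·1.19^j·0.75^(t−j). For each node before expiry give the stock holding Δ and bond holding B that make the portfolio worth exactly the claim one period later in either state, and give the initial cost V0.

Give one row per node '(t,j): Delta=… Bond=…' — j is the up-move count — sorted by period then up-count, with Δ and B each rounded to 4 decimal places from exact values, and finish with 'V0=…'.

(0,0): Delta=1.5567 Bond=-160.8062
V0=66.4666

The replicating-portfolio and risk-neutral prices coincide; use p* = (1.06−0.75)/(1.19−0.75) = 0.7045 for the latter.
Payoff layer (t=1): V(1,0)=0.0000, V(1,1)=100.0000
  t=0,j=0: stock 146.0000 → up 173.7400 (V=100.0000), down 109.5000 (V=0.0000). Price 66.4666; hedge Δ=1.5567, bond B=-160.8062.
Check: Δ(0,0)·S0 + B(0,0) = 66.4666 = V0.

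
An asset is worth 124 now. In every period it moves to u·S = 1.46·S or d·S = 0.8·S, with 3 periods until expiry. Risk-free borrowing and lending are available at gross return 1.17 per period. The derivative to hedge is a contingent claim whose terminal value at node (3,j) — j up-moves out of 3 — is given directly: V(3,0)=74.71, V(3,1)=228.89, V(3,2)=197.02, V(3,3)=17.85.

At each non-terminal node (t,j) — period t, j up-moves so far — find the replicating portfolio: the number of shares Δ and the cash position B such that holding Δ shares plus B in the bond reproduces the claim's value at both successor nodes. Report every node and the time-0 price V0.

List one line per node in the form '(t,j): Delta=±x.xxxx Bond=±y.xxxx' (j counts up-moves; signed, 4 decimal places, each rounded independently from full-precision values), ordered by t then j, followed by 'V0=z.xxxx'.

(0,0): Delta=-0.3771 Bond=150.0429
(1,0): Delta=0.6511 Bond=73.5514
(1,1): Delta=-0.8187 Bond=255.4953
(2,0): Delta=2.9436 Bond=-95.8759
(2,1): Delta=-0.3334 Bond=228.6498
(2,2): Delta=-1.0271 Bond=354.0135
V0=103.2865

The replicating-portfolio and risk-neutral prices coincide; use p* = (1.17−0.8)/(1.46−0.8) = 0.5606 for the latter.
Payoff layer (t=3): V(3,0)=74.7100, V(3,1)=228.8900, V(3,2)=197.0200, V(3,3)=17.8500
  t=2,j=0: stock 79.3600 → up 115.8656 (V=228.8900), down 63.4880 (V=74.7100). Price 137.7301; hedge Δ=2.9436, bond B=-95.8759.
  t=2,j=1: stock 144.8320 → up 211.4547 (V=197.0200), down 115.8656 (V=228.8900). Price 180.3620; hedge Δ=-0.3334, bond B=228.6498.
  t=2,j=2: stock 264.3184 → up 385.9049 (V=17.8500), down 211.4547 (V=197.0200). Price 82.5438; hedge Δ=-1.0271, bond B=354.0135.
  t=1,j=0: stock 99.2000 → up 144.8320 (V=180.3620), down 79.3600 (V=137.7301). Price 138.1451; hedge Δ=0.6511, bond B=73.5514.
  t=1,j=1: stock 181.0400 → up 264.3184 (V=82.5438), down 144.8320 (V=180.3620). Price 107.2859; hedge Δ=-0.8187, bond B=255.4953.
  t=0,j=0: stock 124.0000 → up 181.0400 (V=107.2859), down 99.2000 (V=138.1451). Price 103.2865; hedge Δ=-0.3771, bond B=150.0429.
The time-0 hedge costs 103.2865, which is the no-arbitrage price.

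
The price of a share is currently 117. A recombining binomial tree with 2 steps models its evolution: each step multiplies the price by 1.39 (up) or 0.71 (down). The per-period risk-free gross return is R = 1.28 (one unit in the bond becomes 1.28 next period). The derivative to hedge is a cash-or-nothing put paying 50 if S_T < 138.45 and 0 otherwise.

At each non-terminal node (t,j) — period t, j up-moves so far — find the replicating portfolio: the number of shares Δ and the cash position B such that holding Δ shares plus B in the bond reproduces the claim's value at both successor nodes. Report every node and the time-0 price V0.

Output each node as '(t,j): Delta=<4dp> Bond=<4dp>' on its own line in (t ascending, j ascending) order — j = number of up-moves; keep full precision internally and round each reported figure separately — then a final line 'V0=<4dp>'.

(0,0): Delta=-0.4116 Bond=57.2271
(1,0): Delta=0.0000 Bond=39.0625
(1,1): Delta=-0.4521 Bond=79.8483
V0=9.0748

The replicating-portfolio and risk-neutral prices coincide; use p* = (1.28−0.71)/(1.39−0.71) = 0.8382 for the latter.
Payoff layer (t=2): V(2,0)=50.0000, V(2,1)=50.0000, V(2,2)=0.0000
  t=1,j=0: stock 83.0700 → up 115.4673 (V=50.0000), down 58.9797 (V=50.0000). Price 39.0625; hedge Δ=0.0000, bond B=39.0625.
  t=1,j=1: stock 162.6300 → up 226.0557 (V=0.0000), down 115.4673 (V=50.0000). Price 6.3189; hedge Δ=-0.4521, bond B=79.8483.
  t=0,j=0: stock 117.0000 → up 162.6300 (V=6.3189), down 83.0700 (V=39.0625). Price 9.0748; hedge Δ=-0.4116, bond B=57.2271.
The time-0 hedge costs 9.0748, which is the no-arbitrage price.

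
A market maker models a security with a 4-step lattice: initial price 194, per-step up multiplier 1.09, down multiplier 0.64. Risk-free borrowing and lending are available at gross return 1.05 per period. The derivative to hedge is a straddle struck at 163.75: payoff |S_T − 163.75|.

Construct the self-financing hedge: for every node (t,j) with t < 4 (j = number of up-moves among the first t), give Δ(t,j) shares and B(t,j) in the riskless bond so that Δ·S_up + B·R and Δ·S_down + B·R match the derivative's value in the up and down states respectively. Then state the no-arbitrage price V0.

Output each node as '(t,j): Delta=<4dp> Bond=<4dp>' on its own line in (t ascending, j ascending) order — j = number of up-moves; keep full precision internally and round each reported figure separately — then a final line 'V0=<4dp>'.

(0,0): Delta=0.6479 Bond=-60.1453
(1,0): Delta=-1.0000 Bond=141.4534
(1,1): Delta=0.7423 Bond=-83.1142
(2,0): Delta=-1.0000 Bond=148.5261
(2,1): Delta=-1.0000 Bond=148.5261
(2,2): Delta=0.8421 Bond=-110.2744
(3,0): Delta=-1.0000 Bond=155.9524
(3,1): Delta=-1.0000 Bond=155.9524
(3,2): Delta=-1.0000 Bond=155.9524
(3,3): Delta=0.9477 Bond=-142.2994
V0=65.5516

The replicating-portfolio and risk-neutral prices coincide; use p* = (1.05−0.64)/(1.09−0.64) = 0.9111 for the latter.
Terminal values V(4,·): V(4,0)=131.2022, V(4,1)=108.3170, V(4,2)=69.3407, V(4,3)=2.9592, V(4,4)=110.0968
Node (3,0) S=50.8559: V=(p*·108.3170+(1−p*)·131.2022)/1.05=105.0964; Δ=(108.3170−131.2022)/(55.4330−32.5478)=-1.0000; B=V−Δ·S=155.9524
Node (3,1) S=86.6140: V=(p*·69.3407+(1−p*)·108.3170)/1.05=69.3384; Δ=(69.3407−108.3170)/(94.4093−55.4330)=-1.0000; B=V−Δ·S=155.9524
Node (3,2) S=147.5145: V=(p*·2.9592+(1−p*)·69.3407)/1.05=8.4379; Δ=(2.9592−69.3407)/(160.7908−94.4093)=-1.0000; B=V−Δ·S=155.9524
Node (3,3) S=251.2356: V=(p*·110.0968+(1−p*)·2.9592)/1.05=95.7843; Δ=(110.0968−2.9592)/(273.8468−160.7908)=0.9477; B=V−Δ·S=-142.2994
Node (2,0) S=79.4624: V=(p*·69.3384+(1−p*)·105.0964)/1.05=69.0637; Δ=(69.3384−105.0964)/(86.6140−50.8559)=-1.0000; B=V−Δ·S=148.5261
Node (2,1) S=135.3344: V=(p*·8.4379+(1−p*)·69.3384)/1.05=13.1917; Δ=(8.4379−69.3384)/(147.5145−86.6140)=-1.0000; B=V−Δ·S=148.5261
Node (2,2) S=230.4914: V=(p*·95.7843+(1−p*)·8.4379)/1.05=83.8287; Δ=(95.7843−8.4379)/(251.2356−147.5145)=0.8421; B=V−Δ·S=-110.2744
Node (1,0) S=124.1600: V=(p*·13.1917+(1−p*)·69.0637)/1.05=17.2934; Δ=(13.1917−69.0637)/(135.3344−79.4624)=-1.0000; B=V−Δ·S=141.4534
Node (1,1) S=211.4600: V=(p*·83.8287+(1−p*)·13.1917)/1.05=73.8570; Δ=(83.8287−13.1917)/(230.4914−135.3344)=0.7423; B=V−Δ·S=-83.1142
Node (0,0) S=194.0000: V=(p*·73.8570+(1−p*)·17.2934)/1.05=65.5516; Δ=(73.8570−17.2934)/(211.4600−124.1600)=0.6479; B=V−Δ·S=-60.1453
Self-financing check: at every node Δ·S+B equals the discounted successor values.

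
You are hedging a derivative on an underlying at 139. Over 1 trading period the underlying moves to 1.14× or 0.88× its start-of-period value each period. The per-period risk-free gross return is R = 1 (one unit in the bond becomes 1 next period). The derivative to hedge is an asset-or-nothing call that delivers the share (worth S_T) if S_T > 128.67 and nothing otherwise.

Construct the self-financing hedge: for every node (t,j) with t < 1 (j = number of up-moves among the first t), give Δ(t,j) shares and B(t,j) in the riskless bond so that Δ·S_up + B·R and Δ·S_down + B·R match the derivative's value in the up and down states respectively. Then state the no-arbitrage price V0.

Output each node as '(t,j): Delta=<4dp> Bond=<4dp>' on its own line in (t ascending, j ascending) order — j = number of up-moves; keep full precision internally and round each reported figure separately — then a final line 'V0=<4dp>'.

(0,0): Delta=4.3846 Bond=-536.3262
V0=73.1354

The replicating-portfolio and risk-neutral prices coincide; use p* = (1−0.88)/(1.14−0.88) = 0.4615 for the latter.
Payoff layer (t=1): V(1,0)=0.0000, V(1,1)=158.4600
(0,0): S=139.0000. Δ = (V_up−V_dn)/(S_up−S_dn) = (158.4600−0.0000)/(158.4600−122.3200) = 4.3846. V = [p*·158.4600 + (1−p*)·0.0000]/1 = 73.1354. B = V − Δ·S = -536.3262.
Each (Δ,B) replicates both successor values, so the strategy is self-financing and V0 is arbitrage-free.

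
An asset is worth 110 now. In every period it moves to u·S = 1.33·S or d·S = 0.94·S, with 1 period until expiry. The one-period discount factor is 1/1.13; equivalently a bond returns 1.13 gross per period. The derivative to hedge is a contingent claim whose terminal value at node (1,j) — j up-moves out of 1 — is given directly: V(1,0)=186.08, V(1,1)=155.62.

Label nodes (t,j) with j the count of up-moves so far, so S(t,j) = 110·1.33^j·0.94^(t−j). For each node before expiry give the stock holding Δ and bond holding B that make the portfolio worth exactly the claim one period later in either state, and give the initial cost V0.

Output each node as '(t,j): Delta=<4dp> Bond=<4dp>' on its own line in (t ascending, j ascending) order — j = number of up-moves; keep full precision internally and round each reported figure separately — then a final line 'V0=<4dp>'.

Under the risk-neutral measure, an up-move has probability p* = (R−d)/(u−d) = 0.4872 and values discount at R = 1.13.
Terminal payoffs: V(1,0)=186.0800, V(1,1)=155.6200
Node (0,0) S=110.0000: V=(p*·155.6200+(1−p*)·186.0800)/1.13=151.5403; Δ=(155.6200−186.0800)/(146.3000−103.4000)=-0.7100; B=V−Δ·S=229.6428
The time-0 hedge costs 151.5403, which is the no-arbitrage price.

(0,0): Delta=-0.7100 Bond=229.6428
V0=151.5403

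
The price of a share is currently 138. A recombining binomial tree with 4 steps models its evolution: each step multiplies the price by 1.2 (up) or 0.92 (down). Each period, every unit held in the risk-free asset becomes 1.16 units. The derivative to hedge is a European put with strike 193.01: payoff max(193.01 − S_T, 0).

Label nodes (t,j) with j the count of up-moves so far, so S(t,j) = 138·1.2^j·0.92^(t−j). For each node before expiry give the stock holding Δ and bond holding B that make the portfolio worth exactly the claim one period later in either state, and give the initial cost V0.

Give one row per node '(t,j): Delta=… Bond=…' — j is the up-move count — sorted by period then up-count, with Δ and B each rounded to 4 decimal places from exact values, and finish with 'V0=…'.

(0,0): Delta=-0.1651 Bond=24.3978
(1,0): Delta=-0.5949 Bond=82.8603
(1,1): Delta=-0.1102 Bond=19.2083
(2,0): Delta=-1.0000 Bond=143.4379
(2,1): Delta=-0.5431 Bond=88.2313
(2,2): Delta=-0.0549 Bond=11.2900
(3,0): Delta=-1.0000 Bond=166.3879
(3,1): Delta=-1.0000 Bond=166.3879
(3,2): Delta=-0.4847 Bond=91.6751
(3,3): Delta=0.0000 Bond=0.0000
V0=1.6082

Since d<R<u, set p* = (R−d)/(u−d) = 0.8571; price each node as the discounted p*-expectation of its children.
Payoff layer (t=4): V(4,0)=94.1478, V(4,1)=64.0593, V(4,2)=24.8134, V(4,3)=0.0000, V(4,4)=0.0000
  t=3,j=0: stock 107.4589 → up 128.9507 (V=64.0593), down 98.8622 (V=94.1478). Price 58.9290; hedge Δ=-1.0000, bond B=166.3879.
  t=3,j=1: stock 140.1638 → up 168.1966 (V=24.8134), down 128.9507 (V=64.0593). Price 26.2241; hedge Δ=-1.0000, bond B=166.3879.
  t=3,j=2: stock 182.8224 → up 219.3869 (V=0.0000), down 168.1966 (V=24.8134). Price 3.0558; hedge Δ=-0.4847, bond B=91.6751.
  t=3,j=3: stock 238.4640 → up 286.1568 (V=0.0000), down 219.3869 (V=0.0000). Price 0.0000; hedge Δ=0.0000, bond B=0.0000.
  t=2,j=0: stock 116.8032 → up 140.1638 (V=26.2241), down 107.4589 (V=58.9290). Price 26.6347; hedge Δ=-1.0000, bond B=143.4379.
  t=2,j=1: stock 152.3520 → up 182.8224 (V=3.0558), down 140.1638 (V=26.2241). Price 5.4876; hedge Δ=-0.5431, bond B=88.2313.
  t=2,j=2: stock 198.7200 → up 238.4640 (V=0.0000), down 182.8224 (V=3.0558). Price 0.3763; hedge Δ=-0.0549, bond B=11.2900.
  t=1,j=0: stock 126.9600 → up 152.3520 (V=5.4876), down 116.8032 (V=26.6347). Price 7.3350; hedge Δ=-0.5949, bond B=82.8603.
  t=1,j=1: stock 165.6000 → up 198.7200 (V=0.3763), down 152.3520 (V=5.4876). Price 0.9539; hedge Δ=-0.1102, bond B=19.2083.
  t=0,j=0: stock 138.0000 → up 165.6000 (V=0.9539), down 126.9600 (V=7.3350). Price 1.6082; hedge Δ=-0.1651, bond B=24.3978.
Check: Δ(0,0)·S0 + B(0,0) = 1.6082 = V0.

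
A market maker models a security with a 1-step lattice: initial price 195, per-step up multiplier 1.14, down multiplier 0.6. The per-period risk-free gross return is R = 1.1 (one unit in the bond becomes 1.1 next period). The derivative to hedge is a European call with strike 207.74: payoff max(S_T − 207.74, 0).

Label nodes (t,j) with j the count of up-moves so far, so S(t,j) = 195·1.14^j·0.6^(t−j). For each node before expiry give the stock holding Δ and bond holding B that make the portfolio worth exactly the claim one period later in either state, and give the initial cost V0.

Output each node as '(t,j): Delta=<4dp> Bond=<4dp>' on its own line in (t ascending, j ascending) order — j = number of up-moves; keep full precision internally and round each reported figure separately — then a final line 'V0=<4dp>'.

(0,0): Delta=0.1383 Bond=-14.7071
V0=12.2559

Risk-neutral probability p* = (R−d)/(u−d) = (1.1−0.6)/(1.14−0.6) = 0.9259.
Terminal values V(1,·): V(1,0)=0.0000, V(1,1)=14.5600
(0,0): S=195.0000. Δ = (V_up−V_dn)/(S_up−S_dn) = (14.5600−0.0000)/(222.3000−117.0000) = 0.1383. V = [p*·14.5600 + (1−p*)·0.0000]/1.1 = 12.2559. B = V − Δ·S = -14.7071.
Check: Δ(0,0)·S0 + B(0,0) = 12.2559 = V0.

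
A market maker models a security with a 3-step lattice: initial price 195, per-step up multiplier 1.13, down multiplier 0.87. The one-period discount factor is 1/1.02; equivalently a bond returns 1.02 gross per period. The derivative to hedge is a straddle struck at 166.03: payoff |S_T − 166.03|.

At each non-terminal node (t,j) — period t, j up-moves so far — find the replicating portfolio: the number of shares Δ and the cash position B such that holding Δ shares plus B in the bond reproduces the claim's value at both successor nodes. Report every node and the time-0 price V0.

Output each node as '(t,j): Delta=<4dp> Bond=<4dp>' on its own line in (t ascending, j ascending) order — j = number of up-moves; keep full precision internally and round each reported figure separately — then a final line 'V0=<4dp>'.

Risk-neutral probability p* = (R−d)/(u−d) = (1.02−0.87)/(1.13−0.87) = 0.5769.
Terminal payoffs: V(3,0)=37.6219, V(3,1)=0.7529, V(3,2)=50.5961, V(3,3)=115.3349
(2,0): S=147.5955. Δ = (V_up−V_dn)/(S_up−S_dn) = (0.7529−37.6219)/(166.7829−128.4081) = -0.9608. V = [p*·0.7529 + (1−p*)·37.6219]/1.02 = 16.0307. B = V − Δ·S = 157.8346.
(2,1): S=191.7045. Δ = (V_up−V_dn)/(S_up−S_dn) = (50.5961−0.7529)/(216.6261−166.7829) = 1.0000. V = [p*·50.5961 + (1−p*)·0.7529]/1.02 = 28.9300. B = V − Δ·S = -162.7745.
(2,2): S=248.9955. Δ = (V_up−V_dn)/(S_up−S_dn) = (115.3349−50.5961)/(281.3649−216.6261) = 1.0000. V = [p*·115.3349 + (1−p*)·50.5961]/1.02 = 86.2210. B = V − Δ·S = -162.7745.
(1,0): S=169.6500. Δ = (V_up−V_dn)/(S_up−S_dn) = (28.9300−16.0307)/(191.7045−147.5955) = 0.2924. V = [p*·28.9300 + (1−p*)·16.0307]/1.02 = 23.0124. B = V − Δ·S = -26.6002.
(1,1): S=220.3500. Δ = (V_up−V_dn)/(S_up−S_dn) = (86.2210−28.9300)/(248.9955−191.7045) = 1.0000. V = [p*·86.2210 + (1−p*)·28.9300]/1.02 = 60.7671. B = V − Δ·S = -159.5829.
(0,0): S=195.0000. Δ = (V_up−V_dn)/(S_up−S_dn) = (60.7671−23.0124)/(220.3500−169.6500) = 0.7447. V = [p*·60.7671 + (1−p*)·23.0124]/1.02 = 43.9157. B = V − Δ·S = -101.2951.
Root portfolio cost Δ·195+B reproduces V0=43.9157.

(0,0): Delta=0.7447 Bond=-101.2951
(1,0): Delta=0.2924 Bond=-26.6002
(1,1): Delta=1.0000 Bond=-159.5829
(2,0): Delta=-0.9608 Bond=157.8346
(2,1): Delta=1.0000 Bond=-162.7745
(2,2): Delta=1.0000 Bond=-162.7745
V0=43.9157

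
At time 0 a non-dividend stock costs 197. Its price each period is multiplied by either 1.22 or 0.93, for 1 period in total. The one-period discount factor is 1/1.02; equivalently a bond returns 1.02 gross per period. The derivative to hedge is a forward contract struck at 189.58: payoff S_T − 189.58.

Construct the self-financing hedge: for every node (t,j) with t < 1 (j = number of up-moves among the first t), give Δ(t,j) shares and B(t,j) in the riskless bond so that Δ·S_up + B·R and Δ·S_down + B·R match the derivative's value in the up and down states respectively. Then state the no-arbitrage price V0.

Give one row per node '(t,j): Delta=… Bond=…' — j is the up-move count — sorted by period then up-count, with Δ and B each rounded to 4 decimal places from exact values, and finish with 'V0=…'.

Since d<R<u, set p* = (R−d)/(u−d) = 0.3103; price each node as the discounted p*-expectation of its children.
Payoff layer (t=1): V(1,0)=-6.3700, V(1,1)=50.7600
Node (0,0) S=197.0000: V=(p*·50.7600+(1−p*)·-6.3700)/1.02=11.1373; Δ=(50.7600−-6.3700)/(240.3400−183.2100)=1.0000; B=V−Δ·S=-185.8627
Each (Δ,B) replicates both successor values, so the strategy is self-financing and V0 is arbitrage-free.

(0,0): Delta=1.0000 Bond=-185.8627
V0=11.1373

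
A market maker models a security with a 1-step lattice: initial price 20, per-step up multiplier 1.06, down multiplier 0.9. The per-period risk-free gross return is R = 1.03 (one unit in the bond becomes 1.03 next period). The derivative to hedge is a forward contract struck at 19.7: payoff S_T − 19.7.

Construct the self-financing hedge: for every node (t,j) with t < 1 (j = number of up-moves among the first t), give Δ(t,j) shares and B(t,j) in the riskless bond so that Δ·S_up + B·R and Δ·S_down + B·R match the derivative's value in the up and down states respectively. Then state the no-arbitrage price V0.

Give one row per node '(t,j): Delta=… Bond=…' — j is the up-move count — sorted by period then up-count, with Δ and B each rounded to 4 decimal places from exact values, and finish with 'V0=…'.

Since d<R<u, set p* = (R−d)/(u−d) = 0.8125; price each node as the discounted p*-expectation of its children.
At expiry t=1: V(1,0)=-1.7000, V(1,1)=1.5000
  t=0,j=0: stock 20.0000 → up 21.2000 (V=1.5000), down 18.0000 (V=-1.7000). Price 0.8738; hedge Δ=1.0000, bond B=-19.1262.
Root portfolio cost Δ·20+B reproduces V0=0.8738.

(0,0): Delta=1.0000 Bond=-19.1262
V0=0.8738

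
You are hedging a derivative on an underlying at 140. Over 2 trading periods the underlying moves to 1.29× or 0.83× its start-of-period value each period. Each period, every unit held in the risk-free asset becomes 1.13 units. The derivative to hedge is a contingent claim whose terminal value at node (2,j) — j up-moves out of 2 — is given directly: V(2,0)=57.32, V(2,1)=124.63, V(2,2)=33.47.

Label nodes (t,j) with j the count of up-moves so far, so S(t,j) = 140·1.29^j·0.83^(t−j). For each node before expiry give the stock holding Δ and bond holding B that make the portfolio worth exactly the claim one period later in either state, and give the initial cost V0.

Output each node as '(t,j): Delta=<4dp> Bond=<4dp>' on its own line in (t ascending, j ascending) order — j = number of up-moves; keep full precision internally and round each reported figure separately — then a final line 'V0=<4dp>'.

The replicating-portfolio and risk-neutral prices coincide; use p* = (1.13−0.83)/(1.29−0.83) = 0.6522 for the latter.
Terminal values V(2,·): V(2,0)=57.3200, V(2,1)=124.6300, V(2,2)=33.4700
(1,0): S=116.2000. Δ = (V_up−V_dn)/(S_up−S_dn) = (124.6300−57.3200)/(149.8980−96.4460) = 1.2593. V = [p*·124.6300 + (1−p*)·57.3200]/1.13 = 89.5733. B = V − Δ·S = -56.7528.
(1,1): S=180.6000. Δ = (V_up−V_dn)/(S_up−S_dn) = (33.4700−124.6300)/(232.9740−149.8980) = -1.0973. V = [p*·33.4700 + (1−p*)·124.6300]/1.13 = 57.6795. B = V − Δ·S = 255.8534.
(0,0): S=140.0000. Δ = (V_up−V_dn)/(S_up−S_dn) = (57.6795−89.5733)/(180.6000−116.2000) = -0.4952. V = [p*·57.6795 + (1−p*)·89.5733]/1.13 = 60.8611. B = V − Δ·S = 130.1954.
Each (Δ,B) replicates both successor values, so the strategy is self-financing and V0 is arbitrage-free.

(0,0): Delta=-0.4952 Bond=130.1954
(1,0): Delta=1.2593 Bond=-56.7528
(1,1): Delta=-1.0973 Bond=255.8534
V0=60.8611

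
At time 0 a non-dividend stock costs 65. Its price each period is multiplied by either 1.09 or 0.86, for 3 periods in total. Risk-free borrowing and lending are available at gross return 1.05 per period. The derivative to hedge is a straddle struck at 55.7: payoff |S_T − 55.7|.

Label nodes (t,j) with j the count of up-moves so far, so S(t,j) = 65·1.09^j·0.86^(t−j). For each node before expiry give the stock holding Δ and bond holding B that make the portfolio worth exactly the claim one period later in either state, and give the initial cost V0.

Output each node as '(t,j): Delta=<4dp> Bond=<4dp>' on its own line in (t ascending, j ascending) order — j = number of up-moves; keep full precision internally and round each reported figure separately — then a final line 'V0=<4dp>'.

(0,0): Delta=0.8444 Bond=-37.4431
(1,0): Delta=0.3113 Bond=-9.5172
(1,1): Delta=0.9329 Bond=-45.5886
(2,0): Delta=-1.0000 Bond=53.0476
(2,1): Delta=0.5291 Bond=-23.2648
(2,2): Delta=1.0000 Bond=-53.0476
V0=17.4420

Risk-neutral probability p* = (R−d)/(u−d) = (1.05−0.86)/(1.09−0.86) = 0.8261.
Payoff layer (t=3): V(3,0)=14.3564, V(3,1)=3.2993, V(3,2)=10.7148, V(3,3)=28.4769
(2,0): S=48.0740. Δ = (V_up−V_dn)/(S_up−S_dn) = (3.2993−14.3564)/(52.4007−41.3436) = -1.0000. V = [p*·3.2993 + (1−p*)·14.3564]/1.05 = 4.9736. B = V − Δ·S = 53.0476.
(2,1): S=60.9310. Δ = (V_up−V_dn)/(S_up−S_dn) = (10.7148−3.2993)/(66.4148−52.4007) = 0.5291. V = [p*·10.7148 + (1−p*)·3.2993]/1.05 = 8.9763. B = V − Δ·S = -23.2648.
(2,2): S=77.2265. Δ = (V_up−V_dn)/(S_up−S_dn) = (28.4769−10.7148)/(84.1769−66.4148) = 1.0000. V = [p*·28.4769 + (1−p*)·10.7148]/1.05 = 24.1789. B = V − Δ·S = -53.0476.
(1,0): S=55.9000. Δ = (V_up−V_dn)/(S_up−S_dn) = (8.9763−4.9736)/(60.9310−48.0740) = 0.3113. V = [p*·8.9763 + (1−p*)·4.9736]/1.05 = 7.8859. B = V − Δ·S = -9.5172.
(1,1): S=70.8500. Δ = (V_up−V_dn)/(S_up−S_dn) = (24.1789−8.9763)/(77.2265−60.9310) = 0.9329. V = [p*·24.1789 + (1−p*)·8.9763]/1.05 = 20.5095. B = V − Δ·S = -45.5886.
(0,0): S=65.0000. Δ = (V_up−V_dn)/(S_up−S_dn) = (20.5095−7.8859)/(70.8500−55.9000) = 0.8444. V = [p*·20.5095 + (1−p*)·7.8859]/1.05 = 17.4420. B = V − Δ·S = -37.4431.
The time-0 hedge costs 17.4420, which is the no-arbitrage price.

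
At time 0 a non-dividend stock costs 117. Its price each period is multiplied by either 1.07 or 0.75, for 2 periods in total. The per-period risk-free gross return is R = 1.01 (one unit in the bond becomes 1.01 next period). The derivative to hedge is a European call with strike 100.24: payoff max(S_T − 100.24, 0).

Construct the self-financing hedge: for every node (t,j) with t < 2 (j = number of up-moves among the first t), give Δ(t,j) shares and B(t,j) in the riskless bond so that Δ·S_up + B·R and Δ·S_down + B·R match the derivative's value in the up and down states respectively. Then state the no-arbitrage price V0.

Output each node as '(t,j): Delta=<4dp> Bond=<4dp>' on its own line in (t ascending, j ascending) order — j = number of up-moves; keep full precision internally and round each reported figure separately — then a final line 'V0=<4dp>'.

(0,0): Delta=0.7244 Bond=-62.9351
(1,0): Delta=0.0000 Bond=0.0000
(1,1): Delta=0.8416 Bond=-78.2332
V0=21.8175

Since d<R<u, set p* = (R−d)/(u−d) = 0.8125; price each node as the discounted p*-expectation of its children.
Terminal payoffs: V(2,0)=0.0000, V(2,1)=0.0000, V(2,2)=33.7133
(1,0): S=87.7500. Δ = (V_up−V_dn)/(S_up−S_dn) = (0.0000−0.0000)/(93.8925−65.8125) = 0.0000. V = [p*·0.0000 + (1−p*)·0.0000]/1.01 = 0.0000. B = V − Δ·S = 0.0000.
(1,1): S=125.1900. Δ = (V_up−V_dn)/(S_up−S_dn) = (33.7133−0.0000)/(133.9533−93.8925) = 0.8416. V = [p*·33.7133 + (1−p*)·0.0000]/1.01 = 27.1208. B = V − Δ·S = -78.2332.
(0,0): S=117.0000. Δ = (V_up−V_dn)/(S_up−S_dn) = (27.1208−0.0000)/(125.1900−87.7500) = 0.7244. V = [p*·27.1208 + (1−p*)·0.0000]/1.01 = 21.8175. B = V − Δ·S = -62.9351.
Each (Δ,B) replicates both successor values, so the strategy is self-financing and V0 is arbitrage-free.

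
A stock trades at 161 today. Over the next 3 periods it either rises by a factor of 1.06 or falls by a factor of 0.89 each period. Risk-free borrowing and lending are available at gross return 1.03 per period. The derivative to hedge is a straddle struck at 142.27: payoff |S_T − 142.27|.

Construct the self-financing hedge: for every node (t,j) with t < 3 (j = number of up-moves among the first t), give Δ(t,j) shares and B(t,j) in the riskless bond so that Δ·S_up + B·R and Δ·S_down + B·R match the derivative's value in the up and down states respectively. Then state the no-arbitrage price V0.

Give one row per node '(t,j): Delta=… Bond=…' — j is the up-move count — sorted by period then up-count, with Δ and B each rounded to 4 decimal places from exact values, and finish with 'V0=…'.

Under the risk-neutral measure, an up-move has probability p* = (R−d)/(u−d) = 0.8235 and values discount at R = 1.03.
Terminal payoffs: V(3,0)=28.7700, V(3,1)=7.0902, V(3,2)=18.7306, V(3,3)=49.4836
(2,0): S=127.5281. Δ = (V_up−V_dn)/(S_up−S_dn) = (7.0902−28.7700)/(135.1798−113.5000) = -1.0000. V = [p*·7.0902 + (1−p*)·28.7700]/1.03 = 10.5981. B = V − Δ·S = 138.1262.
(2,1): S=151.8874. Δ = (V_up−V_dn)/(S_up−S_dn) = (18.7306−7.0902)/(161.0006−135.1798) = 0.4508. V = [p*·18.7306 + (1−p*)·7.0902]/1.03 = 16.1907. B = V − Δ·S = -52.2824.
(2,2): S=180.8996. Δ = (V_up−V_dn)/(S_up−S_dn) = (49.4836−18.7306)/(191.7536−161.0006) = 1.0000. V = [p*·49.4836 + (1−p*)·18.7306]/1.03 = 42.7734. B = V − Δ·S = -138.1262.
(1,0): S=143.2900. Δ = (V_up−V_dn)/(S_up−S_dn) = (16.1907−10.5981)/(151.8874−127.5281) = 0.2296. V = [p*·16.1907 + (1−p*)·10.5981]/1.03 = 14.7610. B = V − Δ·S = -18.1368.
(1,1): S=170.6600. Δ = (V_up−V_dn)/(S_up−S_dn) = (42.7734−16.1907)/(180.8996−151.8874) = 0.9163. V = [p*·42.7734 + (1−p*)·16.1907]/1.03 = 36.9731. B = V − Δ·S = -119.3954.
(0,0): S=161.0000. Δ = (V_up−V_dn)/(S_up−S_dn) = (36.9731−14.7610)/(170.6600−143.2900) = 0.8116. V = [p*·36.9731 + (1−p*)·14.7610]/1.03 = 32.0906. B = V − Δ·S = -98.5692.
Root portfolio cost Δ·161+B reproduces V0=32.0906.

(0,0): Delta=0.8116 Bond=-98.5692
(1,0): Delta=0.2296 Bond=-18.1368
(1,1): Delta=0.9163 Bond=-119.3954
(2,0): Delta=-1.0000 Bond=138.1262
(2,1): Delta=0.4508 Bond=-52.2824
(2,2): Delta=1.0000 Bond=-138.1262
V0=32.0906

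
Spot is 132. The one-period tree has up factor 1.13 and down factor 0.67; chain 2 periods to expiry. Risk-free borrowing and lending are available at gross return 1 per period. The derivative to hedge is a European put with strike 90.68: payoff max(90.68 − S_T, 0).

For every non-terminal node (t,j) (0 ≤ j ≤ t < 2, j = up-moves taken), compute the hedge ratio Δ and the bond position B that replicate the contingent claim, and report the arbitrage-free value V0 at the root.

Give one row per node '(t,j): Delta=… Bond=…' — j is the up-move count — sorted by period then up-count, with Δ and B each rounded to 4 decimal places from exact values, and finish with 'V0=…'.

(0,0): Delta=-0.1463 Bond=21.8165
(1,0): Delta=-0.7725 Bond=77.1967
(1,1): Delta=0.0000 Bond=0.0000
V0=2.5099

The replicating-portfolio and risk-neutral prices coincide; use p* = (1−0.67)/(1.13−0.67) = 0.7174 for the latter.
At expiry t=2: V(2,0)=31.4252, V(2,1)=0.0000, V(2,2)=0.0000
Node (1,0) S=88.4400: V=(p*·0.0000+(1−p*)·31.4252)/1=8.8810; Δ=(0.0000−31.4252)/(99.9372−59.2548)=-0.7725; B=V−Δ·S=77.1967
Node (1,1) S=149.1600: V=(p*·0.0000+(1−p*)·0.0000)/1=0.0000; Δ=(0.0000−0.0000)/(168.5508−99.9372)=0.0000; B=V−Δ·S=0.0000
Node (0,0) S=132.0000: V=(p*·0.0000+(1−p*)·8.8810)/1=2.5099; Δ=(0.0000−8.8810)/(149.1600−88.4400)=-0.1463; B=V−Δ·S=21.8165
The time-0 hedge costs 2.5099, which is the no-arbitrage price.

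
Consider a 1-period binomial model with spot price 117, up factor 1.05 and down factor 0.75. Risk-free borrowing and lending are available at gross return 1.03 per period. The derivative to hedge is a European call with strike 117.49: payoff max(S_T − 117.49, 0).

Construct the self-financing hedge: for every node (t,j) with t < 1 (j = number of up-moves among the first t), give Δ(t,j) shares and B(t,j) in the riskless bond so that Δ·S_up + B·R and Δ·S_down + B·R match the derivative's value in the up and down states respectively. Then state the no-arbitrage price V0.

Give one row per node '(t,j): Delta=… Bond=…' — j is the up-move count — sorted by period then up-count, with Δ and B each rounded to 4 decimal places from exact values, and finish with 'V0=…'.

(0,0): Delta=0.1527 Bond=-13.0097
V0=4.8570

Under the risk-neutral measure, an up-move has probability p* = (R−d)/(u−d) = 0.9333 and values discount at R = 1.03.
Payoff layer (t=1): V(1,0)=0.0000, V(1,1)=5.3600
  t=0,j=0: stock 117.0000 → up 122.8500 (V=5.3600), down 87.7500 (V=0.0000). Price 4.8570; hedge Δ=0.1527, bond B=-13.0097.
Root portfolio cost Δ·117+B reproduces V0=4.8570.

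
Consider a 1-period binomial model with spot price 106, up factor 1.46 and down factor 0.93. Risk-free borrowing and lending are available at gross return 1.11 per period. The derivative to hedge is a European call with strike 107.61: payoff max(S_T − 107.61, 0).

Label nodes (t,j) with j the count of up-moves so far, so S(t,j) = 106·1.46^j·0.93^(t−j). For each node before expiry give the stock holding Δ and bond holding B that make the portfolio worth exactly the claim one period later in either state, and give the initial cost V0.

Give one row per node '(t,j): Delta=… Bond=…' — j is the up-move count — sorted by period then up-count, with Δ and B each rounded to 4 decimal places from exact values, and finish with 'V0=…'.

Risk-neutral probability p* = (R−d)/(u−d) = (1.11−0.93)/(1.46−0.93) = 0.3396.
Terminal payoffs: V(1,0)=0.0000, V(1,1)=47.1500
  t=0,j=0: stock 106.0000 → up 154.7600 (V=47.1500), down 98.5800 (V=0.0000). Price 14.4263; hedge Δ=0.8393, bond B=-74.5360.
Root portfolio cost Δ·106+B reproduces V0=14.4263.

(0,0): Delta=0.8393 Bond=-74.5360
V0=14.4263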